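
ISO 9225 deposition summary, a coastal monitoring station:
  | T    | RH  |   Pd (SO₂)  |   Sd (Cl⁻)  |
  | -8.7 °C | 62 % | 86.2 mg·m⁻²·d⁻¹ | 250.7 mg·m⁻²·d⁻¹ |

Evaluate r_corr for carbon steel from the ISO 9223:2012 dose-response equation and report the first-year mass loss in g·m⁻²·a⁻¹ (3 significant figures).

carbon steel: temperature factor f = +0.150·(-18.7) = -2.8050
  sulphur-dioxide contribution → 3.756 μm/a
  chloride contribution → 17.12 μm/a
  ⇒ r_corr(carbon steel) = 20.88 μm/a
Convert to mass loss: 20.88 μm/a × 7.85 g/cm³ = 163.9 g·m⁻²·a⁻¹

r_corr = 164 g·m⁻²·a⁻¹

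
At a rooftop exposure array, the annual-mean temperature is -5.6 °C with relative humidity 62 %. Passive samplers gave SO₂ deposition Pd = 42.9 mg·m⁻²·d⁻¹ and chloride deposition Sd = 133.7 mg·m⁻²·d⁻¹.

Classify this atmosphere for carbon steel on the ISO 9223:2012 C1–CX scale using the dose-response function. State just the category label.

C2

carbon steel: f(T) = +0.150·(T−10) [T≤10 °C] = -2.3400
  sulphur-dioxide contribution → 4.16 μm/a
  chloride contribution → 13.12 μm/a
  ⇒ r_corr(carbon steel) = 17.28 μm/a
ISO 9223 Table 2 (carbon steel): 1.3 < 17.3 ≤ 25 μm/a ⇒ C2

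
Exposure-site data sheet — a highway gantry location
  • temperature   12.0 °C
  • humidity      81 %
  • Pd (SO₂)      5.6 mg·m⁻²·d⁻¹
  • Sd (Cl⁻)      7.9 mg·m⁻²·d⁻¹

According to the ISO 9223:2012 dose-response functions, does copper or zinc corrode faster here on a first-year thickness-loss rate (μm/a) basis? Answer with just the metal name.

copper

copper: T>10 °C ⇒ hinge -0.080·(12.0−10) = -0.1600
  sulphur-dioxide contribution → 0.841 μm/a
  chloride contribution → 0.5955 μm/a
  ⇒ r_corr(copper) = 1.436 μm/a
zinc: f(T) = -0.071·(T−10) [T>10 °C] = -0.1420
  sulphur-dioxide contribution → 0.9915 μm/a
  chloride contribution → 0.3014 μm/a
  ⇒ r_corr(zinc) = 1.293 μm/a
Ordering by μm/a: copper (1.44) > zinc (1.29)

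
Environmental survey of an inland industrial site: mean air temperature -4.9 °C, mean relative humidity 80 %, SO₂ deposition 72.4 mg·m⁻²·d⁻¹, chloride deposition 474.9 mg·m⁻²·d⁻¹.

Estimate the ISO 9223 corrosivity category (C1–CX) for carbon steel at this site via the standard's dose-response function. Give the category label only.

C4

carbon steel: temperature factor f = +0.150·(-14.9) = -2.2350
  SO₂ term: 1.77·72.4^0.52·exp(0.02·80-2.2350) = 8.695
  Sd branch = 0.102·Sd^0.62·e^(0.033·RH+0.04·T) = 53.64 μm/a
  r_corr = 8.695 + 53.64 = 62.34 μm/a
62.3 μm/a falls in (50, 80] for carbon steel → category C4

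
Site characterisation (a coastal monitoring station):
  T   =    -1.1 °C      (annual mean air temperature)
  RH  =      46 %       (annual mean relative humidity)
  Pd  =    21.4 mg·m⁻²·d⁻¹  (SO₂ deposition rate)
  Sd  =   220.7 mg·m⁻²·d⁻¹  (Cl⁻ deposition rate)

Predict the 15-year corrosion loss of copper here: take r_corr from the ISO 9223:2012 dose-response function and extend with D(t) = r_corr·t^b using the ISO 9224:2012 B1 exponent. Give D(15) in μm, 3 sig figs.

D(15) = 1.60 μm

copper: f(T) = +0.126·(T−10) [T≤10 °C] = -1.3986
  sulphur-dioxide contribution → 0.0438 μm/a
  chloride contribution → 0.2184 μm/a
  total first-year rate 0.2622 μm/a
Long-term exponent b (ISO 9224 Table 2, B1) = 0.667
  D(15) = 0.2622 × 15^0.667 = 0.2622 × 6.088 = 1.596 μm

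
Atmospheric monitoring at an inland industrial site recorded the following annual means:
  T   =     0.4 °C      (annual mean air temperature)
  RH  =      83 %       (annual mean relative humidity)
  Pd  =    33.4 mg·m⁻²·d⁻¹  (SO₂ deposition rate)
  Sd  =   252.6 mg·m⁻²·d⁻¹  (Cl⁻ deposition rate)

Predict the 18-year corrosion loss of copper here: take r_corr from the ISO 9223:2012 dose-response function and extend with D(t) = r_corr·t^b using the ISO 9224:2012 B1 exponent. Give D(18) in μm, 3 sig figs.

copper: temperature factor f = +0.126·(-9.6) = -1.2096
  SO₂ term: 0.0053·33.4^0.26·exp(0.059·83-1.2096) = 0.5271
  Cl⁻ term: 0.01025·252.6^0.27·exp(0.036·83+0.049·0.4) = 0.9238
  r_corr = 0.5271 + 0.9238 = 1.451 μm/a
ISO 9224: D(t) = r_corr · t^b with b = 0.667 (copper, B1)
  D(18) = 1.451 × 18^0.667 = 1.451 × 6.875 = 9.974 μm

D(18) = 9.97 μm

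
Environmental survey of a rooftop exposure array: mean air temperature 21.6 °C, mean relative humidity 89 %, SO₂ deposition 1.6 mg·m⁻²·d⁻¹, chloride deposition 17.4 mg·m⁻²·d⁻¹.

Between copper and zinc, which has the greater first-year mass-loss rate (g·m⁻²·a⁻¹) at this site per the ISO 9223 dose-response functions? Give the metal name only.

copper: f(T) = -0.080·(T−10) [T>10 °C] = -0.9280
  sulphur-dioxide contribution → 0.4517 μm/a
  chloride contribution → 1.573 μm/a
  total first-year rate 2.025 μm/a
  mass loss = 2.025 μm/a × 8.96 g/cm³ = 18.14 g·m⁻²·a⁻¹
zinc: T>10 °C ⇒ hinge -0.071·(21.6−10) = -0.8236
  sulphur-dioxide contribution → 0.4176 μm/a
  chloride contribution → 1.14 μm/a
  total first-year rate 1.557 μm/a
  mass loss = 1.557 μm/a × 7.14 g/cm³ = 11.12 g·m⁻²·a⁻¹
Ordering by g·m⁻²·a⁻¹: copper (18.1) > zinc (11.1)

copper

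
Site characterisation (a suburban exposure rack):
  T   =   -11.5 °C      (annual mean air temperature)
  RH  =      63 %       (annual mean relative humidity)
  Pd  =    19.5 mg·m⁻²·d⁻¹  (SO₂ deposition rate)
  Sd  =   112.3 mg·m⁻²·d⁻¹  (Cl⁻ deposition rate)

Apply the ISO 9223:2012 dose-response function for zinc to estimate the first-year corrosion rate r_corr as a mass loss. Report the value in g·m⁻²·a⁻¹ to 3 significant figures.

r_corr = 3.87 g·m⁻²·a⁻¹

zinc: temperature factor f = +0.038·(-21.5) = -0.8170
  sulphur-dioxide contribution → 0.3819 μm/a
  chloride contribution → 0.1607 μm/a
  total first-year rate 0.5427 μm/a
Convert to mass loss: 0.5427 μm/a × 7.14 g/cm³ = 3.875 g·m⁻²·a⁻¹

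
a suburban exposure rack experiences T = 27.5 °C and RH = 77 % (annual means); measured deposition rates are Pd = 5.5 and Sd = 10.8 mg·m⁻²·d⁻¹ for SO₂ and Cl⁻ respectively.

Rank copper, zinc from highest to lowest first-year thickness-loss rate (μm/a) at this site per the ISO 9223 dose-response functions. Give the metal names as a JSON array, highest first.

["zinc", "copper"]

copper: f(T) = -0.080·(T−10) [T>10 °C] = -1.4000
  Pd branch = 0.0053·Pd^0.26·e^(0.059·RH+f) = 0.1913 μm/a
  Sd branch = 0.01025·Sd^0.27·e^(0.036·RH+0.049·T) = 1.199 μm/a
  r_corr = 0.1913 + 1.199 = 1.39 μm/a
zinc: f(T) = -0.071·(T−10) [T>10 °C] = -1.2425
  SO₂ term: 0.0129·5.5^0.44·exp(0.046·77-1.2425) = 0.2723
  Cl⁻ term: 0.0175·10.8^0.57·exp(0.008·77+0.085·27.5) = 1.303
  r_corr = 0.2723 + 1.303 = 1.575 μm/a
Ordering by μm/a: zinc (1.57) > copper (1.39)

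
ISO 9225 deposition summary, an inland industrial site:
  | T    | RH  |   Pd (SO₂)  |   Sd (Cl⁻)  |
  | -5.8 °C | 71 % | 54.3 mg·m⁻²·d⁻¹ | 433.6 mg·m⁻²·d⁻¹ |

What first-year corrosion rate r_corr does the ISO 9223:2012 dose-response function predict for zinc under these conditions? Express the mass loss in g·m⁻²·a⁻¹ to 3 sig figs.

zinc: temperature factor f = +0.038·(-15.8) = -0.6004
  SO₂ term: 0.0129·54.3^0.44·exp(0.046·71-0.6004) = 1.075
  Cl⁻ term: 0.0175·433.6^0.57·exp(0.008·71+0.085·-5.8) = 0.6008
  r_corr = 1.075 + 0.6008 = 1.676 μm/a
Convert to mass loss: 1.676 μm/a × 7.14 g/cm³ = 11.97 g·m⁻²·a⁻¹

r_corr = 12.0 g·m⁻²·a⁻¹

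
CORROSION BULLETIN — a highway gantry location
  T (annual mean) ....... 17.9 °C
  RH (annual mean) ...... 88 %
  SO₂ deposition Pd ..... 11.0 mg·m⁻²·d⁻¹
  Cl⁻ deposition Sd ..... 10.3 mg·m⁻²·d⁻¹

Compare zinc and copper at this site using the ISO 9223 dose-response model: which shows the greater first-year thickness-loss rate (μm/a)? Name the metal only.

zinc: temperature factor f = -0.071·(7.9) = -0.5609
  Pd branch = 0.0129·Pd^0.44·e^(0.046·RH+f) = 1.211 μm/a
  Cl⁻ term: 0.0175·10.3^0.57·exp(0.008·88+0.085·17.9) = 0.6122
  sum: 1.211 + 0.6122 → r_corr = 1.823 μm/a
copper: f(T) = -0.080·(T−10) [T>10 °C] = -0.6320
  SO₂ term: 0.0053·11.0^0.26·exp(0.059·88-0.6320) = 0.945
  Cl⁻ term: 0.01025·10.3^0.27·exp(0.036·88+0.049·17.9) = 1.099
  sum: 0.945 + 1.099 → r_corr = 2.044 μm/a
Ordering by μm/a: copper (2.04) > zinc (1.82)

copper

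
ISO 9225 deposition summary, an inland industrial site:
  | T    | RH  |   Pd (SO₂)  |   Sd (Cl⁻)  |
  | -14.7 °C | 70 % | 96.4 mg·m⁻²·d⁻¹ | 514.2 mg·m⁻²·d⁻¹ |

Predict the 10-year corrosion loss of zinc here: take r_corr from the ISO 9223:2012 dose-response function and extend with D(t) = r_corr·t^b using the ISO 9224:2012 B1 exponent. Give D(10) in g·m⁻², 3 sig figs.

zinc: T≤10 °C ⇒ hinge +0.038·(-14.7−10) = -0.9386
  Pd branch = 0.0129·Pd^0.44·e^(0.046·RH+f) = 0.9427 μm/a
  Cl⁻ term: 0.0175·514.2^0.57·exp(0.008·70+0.085·-14.7) = 0.3083
  sum: 0.9427 + 0.3083 → r_corr = 1.251 μm/a
ISO 9224: D(t) = r_corr · t^b with b = 0.813 (zinc, B1)
  D(10) = 1.251 × 10^0.813 = 1.251 × 6.501 = 8.133 μm
  Mass loss = 8.133 μm × 7.14 g/cm³ = 58.07 g·m⁻²

D(10) = 58.1 g·m⁻²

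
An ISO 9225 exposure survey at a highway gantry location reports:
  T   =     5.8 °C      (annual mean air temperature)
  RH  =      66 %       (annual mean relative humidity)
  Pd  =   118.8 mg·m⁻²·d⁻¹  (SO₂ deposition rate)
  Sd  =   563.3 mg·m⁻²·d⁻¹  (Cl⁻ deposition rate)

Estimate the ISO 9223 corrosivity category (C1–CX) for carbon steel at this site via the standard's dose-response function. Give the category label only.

C5

carbon steel: temperature factor f = +0.150·(-4.2) = -0.6300
  SO₂ term: 1.77·118.8^0.52·exp(0.02·66-0.6300) = 42.32
  Cl⁻ term: 0.102·563.3^0.62·exp(0.033·66+0.04·5.8) = 57.64
  sum: 42.32 + 57.64 → r_corr = 99.96 μm/a
100 μm/a falls in (80, 200] for carbon steel → category C5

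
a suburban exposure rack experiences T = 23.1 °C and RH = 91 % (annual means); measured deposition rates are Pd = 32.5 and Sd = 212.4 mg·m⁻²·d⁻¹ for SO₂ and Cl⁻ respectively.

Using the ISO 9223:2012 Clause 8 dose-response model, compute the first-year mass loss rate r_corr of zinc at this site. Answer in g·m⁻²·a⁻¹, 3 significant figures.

r_corr = 50.1 g·m⁻²·a⁻¹

zinc: T>10 °C ⇒ hinge -0.071·(23.1−10) = -0.9301
  SO₂ term: 0.0129·32.5^0.44·exp(0.046·91-0.9301) = 1.548
  Sd branch = 0.0175·Sd^0.57·e^(0.008·RH+0.085·T) = 5.475 μm/a
  r_corr = 1.548 + 5.475 = 7.024 μm/a
Convert to mass loss: 7.024 μm/a × 7.14 g/cm³ = 50.15 g·m⁻²·a⁻¹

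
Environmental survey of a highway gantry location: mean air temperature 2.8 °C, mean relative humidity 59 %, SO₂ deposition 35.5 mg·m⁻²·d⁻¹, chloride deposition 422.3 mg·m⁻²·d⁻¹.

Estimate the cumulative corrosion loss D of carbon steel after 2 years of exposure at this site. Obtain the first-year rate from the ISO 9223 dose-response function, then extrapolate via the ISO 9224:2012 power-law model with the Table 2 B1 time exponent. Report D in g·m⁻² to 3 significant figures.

D(2) = 524 g·m⁻²

carbon steel: temperature factor f = +0.150·(-7.2) = -1.0800
  SO₂ term: 1.77·35.5^0.52·exp(0.02·59-1.0800) = 12.52
  Sd branch = 0.102·Sd^0.62·e^(0.033·RH+0.04·T) = 33.94 μm/a
  sum: 12.52 + 33.94 → r_corr = 46.46 μm/a
ISO 9224: D(t) = r_corr · t^b with b = 0.523 (carbon steel, B1)
  D(2) = 46.46 × 2^0.523 = 46.46 × 1.437 = 66.76 μm
  Mass loss = 66.76 μm × 7.85 g/cm³ = 524 g·m⁻²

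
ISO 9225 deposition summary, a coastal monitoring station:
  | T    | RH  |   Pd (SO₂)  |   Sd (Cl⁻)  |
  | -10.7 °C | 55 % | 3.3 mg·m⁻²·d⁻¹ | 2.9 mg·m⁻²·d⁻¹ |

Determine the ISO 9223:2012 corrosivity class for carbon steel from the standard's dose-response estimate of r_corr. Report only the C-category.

carbon steel: temperature factor f = +0.150·(-20.7) = -3.1050
  SO₂ term: 1.77·3.3^0.52·exp(0.02·55-3.1050) = 0.4434
  Cl⁻ term: 0.102·2.9^0.62·exp(0.033·55+0.04·-10.7) = 0.79
  sum: 0.4434 + 0.79 → r_corr = 1.233 μm/a
Category bounds: 0…1.3 μm/a bracket r_corr ⇒ C1

C1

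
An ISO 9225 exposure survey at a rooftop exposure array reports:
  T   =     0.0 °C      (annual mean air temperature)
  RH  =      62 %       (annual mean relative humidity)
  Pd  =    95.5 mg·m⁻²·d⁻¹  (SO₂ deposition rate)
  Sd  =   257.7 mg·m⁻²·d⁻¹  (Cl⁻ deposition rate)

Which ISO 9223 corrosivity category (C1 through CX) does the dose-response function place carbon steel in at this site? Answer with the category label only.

carbon steel: temperature factor f = +0.150·(-10.0) = -1.5000
  Pd branch = 1.77·Pd^0.52·e^(0.02·RH+f) = 14.61 μm/a
  Sd branch = 0.102·Sd^0.62·e^(0.033·RH+0.04·T) = 24.66 μm/a
  r_corr = 14.61 + 24.66 = 39.27 μm/a
ISO 9223 Table 2 (carbon steel): 25 < 39.3 ≤ 50 μm/a ⇒ C3

C3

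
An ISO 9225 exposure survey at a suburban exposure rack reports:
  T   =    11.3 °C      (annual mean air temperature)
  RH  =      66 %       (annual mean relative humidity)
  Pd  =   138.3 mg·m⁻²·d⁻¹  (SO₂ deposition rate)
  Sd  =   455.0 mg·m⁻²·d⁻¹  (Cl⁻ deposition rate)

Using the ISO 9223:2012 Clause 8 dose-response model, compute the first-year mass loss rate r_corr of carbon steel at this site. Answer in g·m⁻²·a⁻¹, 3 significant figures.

carbon steel: T>10 °C ⇒ hinge -0.054·(11.3−10) = -0.0702
  SO₂ term: 1.77·138.3^0.52·exp(0.02·66-0.0702) = 80.16
  Sd branch = 0.102·Sd^0.62·e^(0.033·RH+0.04·T) = 62.92 μm/a
  r_corr = 80.16 + 62.92 = 143.1 μm/a
Convert to mass loss: 143.1 μm/a × 7.85 g/cm³ = 1123 g·m⁻²·a⁻¹

r_corr = 1.12e+03 g·m⁻²·a⁻¹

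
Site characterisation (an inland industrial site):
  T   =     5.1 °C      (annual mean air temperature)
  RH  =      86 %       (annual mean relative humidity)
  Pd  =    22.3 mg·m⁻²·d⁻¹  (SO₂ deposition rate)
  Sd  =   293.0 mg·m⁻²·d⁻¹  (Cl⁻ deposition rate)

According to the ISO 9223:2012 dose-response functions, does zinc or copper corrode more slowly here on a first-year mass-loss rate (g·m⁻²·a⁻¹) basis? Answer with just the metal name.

copper

zinc: f(T) = +0.038·(T−10) [T≤10 °C] = -0.1862
  SO₂ term: 0.0129·22.3^0.44·exp(0.046·86-0.1862) = 2.193
  Cl⁻ term: 0.0175·293.0^0.57·exp(0.008·86+0.085·5.1) = 1.368
  r_corr = 2.193 + 1.368 = 3.561 μm/a
  mass loss = 3.561 μm/a × 7.14 g/cm³ = 25.43 g·m⁻²·a⁻¹
copper: temperature factor f = +0.126·(-4.9) = -0.6174
  Pd branch = 0.0053·Pd^0.26·e^(0.059·RH+f) = 1.024 μm/a
  Sd branch = 0.01025·Sd^0.27·e^(0.036·RH+0.049·T) = 1.349 μm/a
  r_corr = 1.024 + 1.349 = 2.373 μm/a
  mass loss = 2.373 μm/a × 8.96 g/cm³ = 21.26 g·m⁻²·a⁻¹
Ordering by g·m⁻²·a⁻¹: zinc (25.4) > copper (21.3)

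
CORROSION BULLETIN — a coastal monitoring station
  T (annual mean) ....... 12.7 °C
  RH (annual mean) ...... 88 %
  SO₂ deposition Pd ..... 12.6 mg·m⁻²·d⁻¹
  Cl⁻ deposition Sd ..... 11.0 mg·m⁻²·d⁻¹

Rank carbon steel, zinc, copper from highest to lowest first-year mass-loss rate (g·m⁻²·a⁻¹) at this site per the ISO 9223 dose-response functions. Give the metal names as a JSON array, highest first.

["carbon steel", "copper", "zinc"]

carbon steel: f(T) = -0.054·(T−10) [T>10 °C] = -0.1458
  SO₂ term: 1.77·12.6^0.52·exp(0.02·88-0.1458) = 33.21
  Sd branch = 0.102·Sd^0.62·e^(0.033·RH+0.04·T) = 13.68 μm/a
  sum: 33.21 + 13.68 → r_corr = 46.88 μm/a
  mass loss = 46.88 μm/a × 7.85 g/cm³ = 368 g·m⁻²·a⁻¹
zinc: T>10 °C ⇒ hinge -0.071·(12.7−10) = -0.1917
  SO₂ term: 0.0129·12.6^0.44·exp(0.046·88-0.1917) = 1.86
  Sd branch = 0.0175·Sd^0.57·e^(0.008·RH+0.085·T) = 0.4085 μm/a
  sum: 1.86 + 0.4085 → r_corr = 2.269 μm/a
  mass loss = 2.269 μm/a × 7.14 g/cm³ = 16.2 g·m⁻²·a⁻¹
copper: f(T) = -0.080·(T−10) [T>10 °C] = -0.2160
  SO₂ term: 0.0053·12.6^0.26·exp(0.059·88-0.2160) = 1.484
  Sd branch = 0.01025·Sd^0.27·e^(0.036·RH+0.049·T) = 0.867 μm/a
  r_corr = 1.484 + 0.867 = 2.351 μm/a
  mass loss = 2.351 μm/a × 8.96 g/cm³ = 21.06 g·m⁻²·a⁻¹
Ordering by g·m⁻²·a⁻¹: carbon steel (368) > copper (21.1) > zinc (16.2)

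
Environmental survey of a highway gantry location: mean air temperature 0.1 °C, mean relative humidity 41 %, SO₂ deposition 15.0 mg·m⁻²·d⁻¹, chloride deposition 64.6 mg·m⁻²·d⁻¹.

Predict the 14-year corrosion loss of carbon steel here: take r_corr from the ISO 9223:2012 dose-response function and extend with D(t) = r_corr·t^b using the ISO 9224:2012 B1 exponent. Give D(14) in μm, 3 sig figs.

carbon steel: f(T) = +0.150·(T−10) [T≤10 °C] = -1.4850
  sulphur-dioxide contribution → 3.722 μm/a
  chloride contribution → 5.251 μm/a
  ⇒ r_corr(carbon steel) = 8.973 μm/a
Long-term exponent b (ISO 9224 Table 2, B1) = 0.523
  D(14) = 8.973 × 14^0.523 = 8.973 × 3.976 = 35.68 μm

D(14) = 35.7 μm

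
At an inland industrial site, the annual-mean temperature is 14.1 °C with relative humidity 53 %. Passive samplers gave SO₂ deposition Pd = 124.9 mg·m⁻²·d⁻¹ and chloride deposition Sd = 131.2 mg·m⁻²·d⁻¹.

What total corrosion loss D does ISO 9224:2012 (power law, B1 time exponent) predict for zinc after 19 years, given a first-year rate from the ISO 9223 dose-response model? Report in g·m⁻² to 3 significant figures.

zinc: temperature factor f = -0.071·(4.1) = -0.2911
  SO₂ term: 0.0129·124.9^0.44·exp(0.046·53-0.2911) = 0.9236
  Sd branch = 0.0175·Sd^0.57·e^(0.008·RH+0.085·T) = 1.429 μm/a
  r_corr = 0.9236 + 1.429 = 2.352 μm/a
Power-law: D(19) = r_corr · 19^0.813
  D(19) = 2.352 × 19^0.813 = 2.352 × 10.96 = 25.77 μm
  Mass loss = 25.77 μm × 7.14 g/cm³ = 184 g·m⁻²

D(19) = 184 g·m⁻²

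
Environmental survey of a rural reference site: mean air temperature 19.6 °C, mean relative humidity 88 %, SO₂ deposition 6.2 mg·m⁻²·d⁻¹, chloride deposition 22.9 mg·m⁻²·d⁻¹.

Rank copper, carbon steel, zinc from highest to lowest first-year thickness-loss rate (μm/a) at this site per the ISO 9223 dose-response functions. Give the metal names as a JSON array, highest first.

["carbon steel", "copper", "zinc"]

copper: T>10 °C ⇒ hinge -0.080·(19.6−10) = -0.7680
  Pd branch = 0.0053·Pd^0.26·e^(0.059·RH+f) = 0.7106 μm/a
  Sd branch = 0.01025·Sd^0.27·e^(0.036·RH+0.049·T) = 1.482 μm/a
  sum: 0.7106 + 1.482 → r_corr = 2.192 μm/a
carbon steel: f(T) = -0.054·(T−10) [T>10 °C] = -0.5184
  Pd branch = 1.77·Pd^0.52·e^(0.02·RH+f) = 15.82 μm/a
  Cl⁻ term: 0.102·22.9^0.62·exp(0.033·88+0.04·19.6) = 28.4
  r_corr = 15.82 + 28.4 = 44.22 μm/a
zinc: f(T) = -0.071·(T−10) [T>10 °C] = -0.6816
  SO₂ term: 0.0129·6.2^0.44·exp(0.046·88-0.6816) = 0.8342
  Cl⁻ term: 0.0175·22.9^0.57·exp(0.008·88+0.085·19.6) = 1.115
  r_corr = 0.8342 + 1.115 = 1.95 μm/a
Ordering by μm/a: carbon steel (44.2) > copper (2.19) > zinc (1.95)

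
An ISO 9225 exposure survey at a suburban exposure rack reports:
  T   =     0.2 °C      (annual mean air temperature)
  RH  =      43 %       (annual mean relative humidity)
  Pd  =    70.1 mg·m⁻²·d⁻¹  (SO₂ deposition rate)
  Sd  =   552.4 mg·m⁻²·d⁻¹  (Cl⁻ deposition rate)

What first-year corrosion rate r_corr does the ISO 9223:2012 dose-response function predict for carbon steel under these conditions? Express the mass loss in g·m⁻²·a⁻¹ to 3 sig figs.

r_corr = 236 g·m⁻²·a⁻¹

carbon steel: T≤10 °C ⇒ hinge +0.150·(0.2−10) = -1.4700
  Pd branch = 1.77·Pd^0.52·e^(0.02·RH+f) = 8.767 μm/a
  Sd branch = 0.102·Sd^0.62·e^(0.033·RH+0.04·T) = 21.31 μm/a
  sum: 8.767 + 21.31 → r_corr = 30.07 μm/a
Convert to mass loss: 30.07 μm/a × 7.85 g/cm³ = 236.1 g·m⁻²·a⁻¹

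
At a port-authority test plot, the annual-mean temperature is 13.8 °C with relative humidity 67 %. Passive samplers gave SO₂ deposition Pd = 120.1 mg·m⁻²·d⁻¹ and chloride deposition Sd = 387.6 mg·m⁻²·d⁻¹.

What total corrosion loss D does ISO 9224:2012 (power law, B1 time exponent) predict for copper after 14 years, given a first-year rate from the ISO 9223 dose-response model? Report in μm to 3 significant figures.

copper: T>10 °C ⇒ hinge -0.080·(13.8−10) = -0.3040
  sulphur-dioxide contribution → 0.7075 μm/a
  chloride contribution → 1.124 μm/a
  total first-year rate 1.831 μm/a
ISO 9224: D(t) = r_corr · t^b with b = 0.667 (copper, B1)
  D(14) = 1.831 × 14^0.667 = 1.831 × 5.814 = 10.65 μm

D(14) = 10.6 μm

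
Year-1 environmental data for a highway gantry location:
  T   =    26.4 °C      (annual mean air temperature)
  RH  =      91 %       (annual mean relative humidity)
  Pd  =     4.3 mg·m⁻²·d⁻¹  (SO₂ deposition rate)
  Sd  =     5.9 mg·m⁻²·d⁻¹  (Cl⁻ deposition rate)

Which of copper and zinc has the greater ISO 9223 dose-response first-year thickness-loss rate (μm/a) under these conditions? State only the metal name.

copper

copper: f(T) = -0.080·(T−10) [T>10 °C] = -1.3120
  SO₂ term: 0.0053·4.3^0.26·exp(0.059·91-1.3120) = 0.4476
  Sd branch = 0.01025·Sd^0.27·e^(0.036·RH+0.049·T) = 1.597 μm/a
  r_corr = 0.4476 + 1.597 = 2.045 μm/a
zinc: f(T) = -0.071·(T−10) [T>10 °C] = -1.1644
  SO₂ term: 0.0129·4.3^0.44·exp(0.046·91-1.1644) = 0.503
  Cl⁻ term: 0.0175·5.9^0.57·exp(0.008·91+0.085·26.4) = 0.94
  sum: 0.503 + 0.94 → r_corr = 1.443 μm/a
Ordering by μm/a: copper (2.04) > zinc (1.44)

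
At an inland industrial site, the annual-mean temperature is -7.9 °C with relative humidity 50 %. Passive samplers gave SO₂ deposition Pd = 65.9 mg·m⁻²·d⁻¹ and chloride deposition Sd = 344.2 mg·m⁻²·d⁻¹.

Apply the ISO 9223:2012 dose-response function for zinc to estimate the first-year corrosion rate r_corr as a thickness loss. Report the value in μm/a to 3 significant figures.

zinc: f(T) = +0.038·(T−10) [T≤10 °C] = -0.6802
  SO₂ term: 0.0129·65.9^0.44·exp(0.046·50-0.6802) = 0.4115
  Cl⁻ term: 0.0175·344.2^0.57·exp(0.008·50+0.085·-7.9) = 0.3725
  sum: 0.4115 + 0.3725 → r_corr = 0.784 μm/a

r_corr = 0.784 μm/a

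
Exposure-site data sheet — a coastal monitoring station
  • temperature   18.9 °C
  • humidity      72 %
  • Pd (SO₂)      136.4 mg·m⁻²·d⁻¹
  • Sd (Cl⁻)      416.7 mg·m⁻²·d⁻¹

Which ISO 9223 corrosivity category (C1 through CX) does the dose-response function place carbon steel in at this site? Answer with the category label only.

C5

carbon steel: T>10 °C ⇒ hinge -0.054·(18.9−10) = -0.4806
  SO₂ term: 1.77·136.4^0.52·exp(0.02·72-0.4806) = 59.53
  Cl⁻ term: 0.102·416.7^0.62·exp(0.033·72+0.04·18.9) = 98.42
  r_corr = 59.53 + 98.42 = 158 μm/a
158 μm/a falls in (80, 200] for carbon steel → category C5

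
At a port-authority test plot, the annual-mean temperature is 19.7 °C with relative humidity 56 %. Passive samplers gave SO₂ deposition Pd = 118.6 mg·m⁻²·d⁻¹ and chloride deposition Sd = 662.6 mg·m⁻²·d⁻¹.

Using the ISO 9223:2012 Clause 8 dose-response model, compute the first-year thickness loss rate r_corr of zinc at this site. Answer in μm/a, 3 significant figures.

zinc: T>10 °C ⇒ hinge -0.071·(19.7−10) = -0.6887
  Pd branch = 0.0129·Pd^0.44·e^(0.046·RH+f) = 0.6964 μm/a
  Cl⁻ term: 0.0175·662.6^0.57·exp(0.008·56+0.085·19.7) = 5.928
  r_corr = 0.6964 + 5.928 = 6.625 μm/a

r_corr = 6.62 μm/a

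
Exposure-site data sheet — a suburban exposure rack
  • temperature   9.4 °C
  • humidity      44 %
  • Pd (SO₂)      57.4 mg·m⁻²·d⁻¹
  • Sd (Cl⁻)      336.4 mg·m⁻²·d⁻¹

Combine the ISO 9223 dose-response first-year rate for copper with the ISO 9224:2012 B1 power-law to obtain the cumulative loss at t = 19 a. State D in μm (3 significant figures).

copper: temperature factor f = +0.126·(-0.6) = -0.0756
  SO₂ term: 0.0053·57.4^0.26·exp(0.059·44-0.0756) = 0.1889
  Sd branch = 0.01025·Sd^0.27·e^(0.036·RH+0.049·T) = 0.381 μm/a
  sum: 0.1889 + 0.381 → r_corr = 0.5699 μm/a
Long-term exponent b (ISO 9224 Table 2, B1) = 0.667
  D(19) = 0.5699 × 19^0.667 = 0.5699 × 7.127 = 4.062 μm

D(19) = 4.06 μm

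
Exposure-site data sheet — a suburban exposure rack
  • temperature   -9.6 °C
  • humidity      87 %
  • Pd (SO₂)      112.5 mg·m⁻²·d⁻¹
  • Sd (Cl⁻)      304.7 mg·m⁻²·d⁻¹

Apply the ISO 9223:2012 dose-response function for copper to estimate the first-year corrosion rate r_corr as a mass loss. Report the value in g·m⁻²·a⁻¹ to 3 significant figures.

r_corr = 8.49 g·m⁻²·a⁻¹

copper: T≤10 °C ⇒ hinge +0.126·(-9.6−10) = -2.4696
  Pd branch = 0.0053·Pd^0.26·e^(0.059·RH+f) = 0.2596 μm/a
  Sd branch = 0.01025·Sd^0.27·e^(0.036·RH+0.049·T) = 0.6875 μm/a
  r_corr = 0.2596 + 0.6875 = 0.9471 μm/a
Convert to mass loss: 0.9471 μm/a × 8.96 g/cm³ = 8.486 g·m⁻²·a⁻¹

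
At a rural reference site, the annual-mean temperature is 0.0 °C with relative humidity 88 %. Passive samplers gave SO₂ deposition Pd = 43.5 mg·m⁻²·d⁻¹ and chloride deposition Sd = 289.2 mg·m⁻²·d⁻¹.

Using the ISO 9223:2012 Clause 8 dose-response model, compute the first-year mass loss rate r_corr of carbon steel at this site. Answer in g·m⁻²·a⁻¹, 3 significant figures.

carbon steel: f(T) = +0.150·(T−10) [T≤10 °C] = -1.5000
  sulphur-dioxide contribution → 16.33 μm/a
  chloride contribution → 62.48 μm/a
  ⇒ r_corr(carbon steel) = 78.81 μm/a
Convert to mass loss: 78.81 μm/a × 7.85 g/cm³ = 618.6 g·m⁻²·a⁻¹

r_corr = 619 g·m⁻²·a⁻¹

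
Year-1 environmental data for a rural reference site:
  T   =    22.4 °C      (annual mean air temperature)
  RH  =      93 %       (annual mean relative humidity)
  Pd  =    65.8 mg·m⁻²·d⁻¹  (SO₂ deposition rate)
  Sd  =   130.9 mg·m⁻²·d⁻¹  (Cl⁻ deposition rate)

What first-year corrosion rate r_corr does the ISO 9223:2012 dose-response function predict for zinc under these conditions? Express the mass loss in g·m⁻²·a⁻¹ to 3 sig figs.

r_corr = 45.8 g·m⁻²·a⁻¹

zinc: f(T) = -0.071·(T−10) [T>10 °C] = -0.8804
  sulphur-dioxide contribution → 2.433 μm/a
  chloride contribution → 3.978 μm/a
  total first-year rate 6.412 μm/a
Convert to mass loss: 6.412 μm/a × 7.14 g/cm³ = 45.78 g·m⁻²·a⁻¹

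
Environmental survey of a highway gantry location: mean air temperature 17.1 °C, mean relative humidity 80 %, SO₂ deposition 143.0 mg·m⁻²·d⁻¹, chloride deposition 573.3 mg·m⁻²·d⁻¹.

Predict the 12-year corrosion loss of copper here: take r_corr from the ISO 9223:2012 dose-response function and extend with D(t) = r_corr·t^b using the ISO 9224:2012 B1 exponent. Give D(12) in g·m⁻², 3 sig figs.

copper: temperature factor f = -0.080·(7.1) = -0.5680
  Pd branch = 0.0053·Pd^0.26·e^(0.059·RH+f) = 1.224 μm/a
  Cl⁻ term: 0.01025·573.3^0.27·exp(0.036·80+0.049·17.1) = 2.345
  sum: 1.224 + 2.345 → r_corr = 3.569 μm/a
Power-law: D(12) = r_corr · 12^0.667
  D(12) = 3.569 × 12^0.667 = 3.569 × 5.246 = 18.72 μm
  Mass loss = 18.72 μm × 8.96 g/cm³ = 167.8 g·m⁻²

D(12) = 168 g·m⁻²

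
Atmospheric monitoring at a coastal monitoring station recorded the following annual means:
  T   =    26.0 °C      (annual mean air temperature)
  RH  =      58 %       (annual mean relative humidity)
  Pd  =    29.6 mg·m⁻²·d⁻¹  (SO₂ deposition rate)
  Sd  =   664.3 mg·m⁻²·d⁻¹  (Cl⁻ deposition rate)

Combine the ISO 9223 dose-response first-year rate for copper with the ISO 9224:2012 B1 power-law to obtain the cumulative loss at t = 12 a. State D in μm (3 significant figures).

copper: temperature factor f = -0.080·(16.0) = -1.2800
  SO₂ term: 0.0053·29.6^0.26·exp(0.059·58-1.2800) = 0.1089
  Cl⁻ term: 0.01025·664.3^0.27·exp(0.036·58+0.049·26.0) = 1.709
  r_corr = 0.1089 + 1.709 = 1.818 μm/a
Long-term exponent b (ISO 9224 Table 2, B1) = 0.667
  D(12) = 1.818 × 12^0.667 = 1.818 × 5.246 = 9.539 μm

D(12) = 9.54 μm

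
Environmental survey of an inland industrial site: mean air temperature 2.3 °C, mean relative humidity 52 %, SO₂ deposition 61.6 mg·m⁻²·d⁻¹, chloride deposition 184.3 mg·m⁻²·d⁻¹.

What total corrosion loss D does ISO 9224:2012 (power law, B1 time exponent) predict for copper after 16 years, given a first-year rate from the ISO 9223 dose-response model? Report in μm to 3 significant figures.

copper: f(T) = +0.126·(T−10) [T≤10 °C] = -0.9702
  Pd branch = 0.0053·Pd^0.26·e^(0.059·RH+f) = 0.1261 μm/a
  Sd branch = 0.01025·Sd^0.27·e^(0.036·RH+0.049·T) = 0.305 μm/a
  r_corr = 0.1261 + 0.305 = 0.4311 μm/a
Long-term exponent b (ISO 9224 Table 2, B1) = 0.667
  D(16) = 0.4311 × 16^0.667 = 0.4311 × 6.355 = 2.74 μm

D(16) = 2.74 μm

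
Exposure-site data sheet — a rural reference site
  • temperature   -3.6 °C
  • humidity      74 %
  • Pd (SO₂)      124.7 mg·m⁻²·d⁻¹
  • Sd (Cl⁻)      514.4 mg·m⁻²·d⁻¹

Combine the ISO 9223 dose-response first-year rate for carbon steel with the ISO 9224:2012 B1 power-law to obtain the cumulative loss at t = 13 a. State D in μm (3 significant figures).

carbon steel: f(T) = +0.150·(T−10) [T≤10 °C] = -2.0400
  SO₂ term: 1.77·124.7^0.52·exp(0.02·74-2.0400) = 12.43
  Sd branch = 0.102·Sd^0.62·e^(0.033·RH+0.04·T) = 48.71 μm/a
  r_corr = 12.43 + 48.71 = 61.14 μm/a
Power-law: D(13) = r_corr · 13^0.523
  D(13) = 61.14 × 13^0.523 = 61.14 × 3.825 = 233.9 μm

D(13) = 234 μm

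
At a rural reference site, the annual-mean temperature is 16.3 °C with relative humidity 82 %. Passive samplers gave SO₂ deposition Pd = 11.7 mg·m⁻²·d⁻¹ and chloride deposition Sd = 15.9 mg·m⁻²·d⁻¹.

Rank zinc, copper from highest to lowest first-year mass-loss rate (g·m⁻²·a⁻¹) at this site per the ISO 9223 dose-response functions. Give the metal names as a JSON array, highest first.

["copper", "zinc"]

zinc: f(T) = -0.071·(T−10) [T>10 °C] = -0.4473
  SO₂ term: 0.0129·11.7^0.44·exp(0.046·82-0.4473) = 1.058
  Cl⁻ term: 0.0175·15.9^0.57·exp(0.008·82+0.085·16.3) = 0.6523
  sum: 1.058 + 0.6523 → r_corr = 1.71 μm/a
  mass loss = 1.71 μm/a × 7.14 g/cm³ = 12.21 g·m⁻²·a⁻¹
copper: T>10 °C ⇒ hinge -0.080·(16.3−10) = -0.5040
  SO₂ term: 0.0053·11.7^0.26·exp(0.059·82-0.5040) = 0.766
  Sd branch = 0.01025·Sd^0.27·e^(0.036·RH+0.049·T) = 0.9205 μm/a
  sum: 0.766 + 0.9205 → r_corr = 1.686 μm/a
  mass loss = 1.686 μm/a × 8.96 g/cm³ = 15.11 g·m⁻²·a⁻¹
Ordering by g·m⁻²·a⁻¹: copper (15.1) > zinc (12.2)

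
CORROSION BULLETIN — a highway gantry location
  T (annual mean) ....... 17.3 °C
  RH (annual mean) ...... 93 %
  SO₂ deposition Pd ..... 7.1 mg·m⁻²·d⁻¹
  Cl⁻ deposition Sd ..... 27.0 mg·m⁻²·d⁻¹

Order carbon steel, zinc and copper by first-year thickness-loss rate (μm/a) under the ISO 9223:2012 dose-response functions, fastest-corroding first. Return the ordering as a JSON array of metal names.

carbon steel: T>10 °C ⇒ hinge -0.054·(17.3−10) = -0.3942
  sulphur-dioxide contribution → 21.24 μm/a
  chloride contribution → 33.84 μm/a
  total first-year rate 55.08 μm/a
zinc: temperature factor f = -0.071·(7.3) = -0.5183
  sulphur-dioxide contribution → 1.312 μm/a
  chloride contribution → 1.049 μm/a
  ⇒ r_corr(zinc) = 2.361 μm/a
copper: temperature factor f = -0.080·(7.3) = -0.5840
  sulphur-dioxide contribution → 1.188 μm/a
  chloride contribution → 1.657 μm/a
  ⇒ r_corr(copper) = 2.846 μm/a
Ordering by μm/a: carbon steel (55.1) > copper (2.85) > zinc (2.36)

["carbon steel", "copper", "zinc"]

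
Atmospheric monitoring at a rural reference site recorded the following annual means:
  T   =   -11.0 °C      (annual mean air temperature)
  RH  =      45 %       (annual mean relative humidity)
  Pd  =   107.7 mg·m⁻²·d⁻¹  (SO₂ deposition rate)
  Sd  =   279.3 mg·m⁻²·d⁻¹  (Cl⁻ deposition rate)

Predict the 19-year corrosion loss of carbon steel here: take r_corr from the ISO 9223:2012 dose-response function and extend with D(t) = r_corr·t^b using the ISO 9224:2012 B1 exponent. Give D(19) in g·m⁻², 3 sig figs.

D(19) = 427 g·m⁻²

carbon steel: temperature factor f = +0.150·(-21.0) = -3.1500
  Pd branch = 1.77·Pd^0.52·e^(0.02·RH+f) = 2.126 μm/a
  Sd branch = 0.102·Sd^0.62·e^(0.033·RH+0.04·T) = 9.528 μm/a
  r_corr = 2.126 + 9.528 = 11.65 μm/a
Long-term exponent b (ISO 9224 Table 2, B1) = 0.523
  D(19) = 11.65 × 19^0.523 = 11.65 × 4.664 = 54.36 μm
  Mass loss = 54.36 μm × 7.85 g/cm³ = 426.7 g·m⁻²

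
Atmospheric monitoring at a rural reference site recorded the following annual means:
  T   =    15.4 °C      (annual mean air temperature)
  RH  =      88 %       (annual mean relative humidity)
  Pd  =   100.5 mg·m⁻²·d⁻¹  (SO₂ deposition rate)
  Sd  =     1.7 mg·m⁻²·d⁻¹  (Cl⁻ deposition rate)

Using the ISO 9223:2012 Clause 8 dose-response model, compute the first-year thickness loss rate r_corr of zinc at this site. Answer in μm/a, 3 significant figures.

zinc: f(T) = -0.071·(T−10) [T>10 °C] = -0.3834
  sulphur-dioxide contribution → 3.829 μm/a
  chloride contribution → 0.1773 μm/a
  ⇒ r_corr(zinc) = 4.006 μm/a

r_corr = 4.01 μm/a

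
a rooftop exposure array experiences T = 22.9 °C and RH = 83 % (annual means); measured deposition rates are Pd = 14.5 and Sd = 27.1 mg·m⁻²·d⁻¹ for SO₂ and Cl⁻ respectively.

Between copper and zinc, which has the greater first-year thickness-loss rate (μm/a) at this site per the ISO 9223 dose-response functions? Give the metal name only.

zinc

copper: temperature factor f = -0.080·(12.9) = -1.0320
  SO₂ term: 0.0053·14.5^0.26·exp(0.059·83-1.0320) = 0.5067
  Sd branch = 0.01025·Sd^0.27·e^(0.036·RH+0.049·T) = 1.523 μm/a
  r_corr = 0.5067 + 1.523 = 2.029 μm/a
zinc: temperature factor f = -0.071·(12.9) = -0.9159
  Pd branch = 0.0129·Pd^0.44·e^(0.046·RH+f) = 0.762 μm/a
  Sd branch = 0.0175·Sd^0.57·e^(0.008·RH+0.085·T) = 1.562 μm/a
  sum: 0.762 + 1.562 → r_corr = 2.324 μm/a
Ordering by μm/a: zinc (2.32) > copper (2.03)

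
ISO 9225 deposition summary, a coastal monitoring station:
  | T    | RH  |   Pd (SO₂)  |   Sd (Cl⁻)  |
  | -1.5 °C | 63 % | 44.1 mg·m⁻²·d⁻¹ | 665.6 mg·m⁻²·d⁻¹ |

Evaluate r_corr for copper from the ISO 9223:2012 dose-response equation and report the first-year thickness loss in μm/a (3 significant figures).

copper: T≤10 °C ⇒ hinge +0.126·(-1.5−10) = -1.4490
  SO₂ term: 0.0053·44.1^0.26·exp(0.059·63-1.4490) = 0.137
  Sd branch = 0.01025·Sd^0.27·e^(0.036·RH+0.049·T) = 0.5322 μm/a
  r_corr = 0.137 + 0.5322 = 0.6692 μm/a

r_corr = 0.669 μm/a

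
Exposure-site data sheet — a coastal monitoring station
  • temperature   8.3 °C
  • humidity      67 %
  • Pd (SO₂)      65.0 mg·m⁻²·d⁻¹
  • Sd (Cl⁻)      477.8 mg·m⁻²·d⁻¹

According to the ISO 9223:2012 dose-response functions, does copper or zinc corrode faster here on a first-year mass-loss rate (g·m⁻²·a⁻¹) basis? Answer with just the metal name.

copper: f(T) = +0.126·(T−10) [T≤10 °C] = -0.2142
  Pd branch = 0.0053·Pd^0.26·e^(0.059·RH+f) = 0.6597 μm/a
  Sd branch = 0.01025·Sd^0.27·e^(0.036·RH+0.049·T) = 0.9084 μm/a
  r_corr = 0.6597 + 0.9084 = 1.568 μm/a
  mass loss = 1.568 μm/a × 8.96 g/cm³ = 14.05 g·m⁻²·a⁻¹
zinc: f(T) = +0.038·(T−10) [T≤10 °C] = -0.0646
  Pd branch = 0.0129·Pd^0.44·e^(0.046·RH+f) = 1.655 μm/a
  Sd branch = 0.0175·Sd^0.57·e^(0.008·RH+0.085·T) = 2.039 μm/a
  r_corr = 1.655 + 2.039 = 3.694 μm/a
  mass loss = 3.694 μm/a × 7.14 g/cm³ = 26.37 g·m⁻²·a⁻¹
Ordering by g·m⁻²·a⁻¹: zinc (26.4) > copper (14.1)

zinc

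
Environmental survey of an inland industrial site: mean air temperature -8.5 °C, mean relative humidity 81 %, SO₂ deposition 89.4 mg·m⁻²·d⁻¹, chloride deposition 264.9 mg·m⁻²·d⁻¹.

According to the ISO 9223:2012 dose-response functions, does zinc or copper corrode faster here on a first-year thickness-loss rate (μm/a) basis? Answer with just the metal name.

zinc

zinc: temperature factor f = +0.038·(-18.5) = -0.7030
  sulphur-dioxide contribution → 1.914 μm/a
  chloride contribution → 0.3907 μm/a
  ⇒ r_corr(zinc) = 2.305 μm/a
copper: temperature factor f = +0.126·(-18.5) = -2.3310
  sulphur-dioxide contribution → 0.1971 μm/a
  chloride contribution → 0.563 μm/a
  total first-year rate 0.7601 μm/a
Ordering by μm/a: zinc (2.31) > copper (0.76)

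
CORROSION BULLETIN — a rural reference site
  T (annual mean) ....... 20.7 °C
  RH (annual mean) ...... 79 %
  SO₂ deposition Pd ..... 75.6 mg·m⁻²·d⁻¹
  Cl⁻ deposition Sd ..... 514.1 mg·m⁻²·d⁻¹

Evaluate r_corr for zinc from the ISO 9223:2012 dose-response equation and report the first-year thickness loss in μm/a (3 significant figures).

r_corr = 8.25 μm/a

zinc: f(T) = -0.071·(T−10) [T>10 °C] = -0.7597
  SO₂ term: 0.0129·75.6^0.44·exp(0.046·79-0.7597) = 1.533
  Cl⁻ term: 0.0175·514.1^0.57·exp(0.008·79+0.085·20.7) = 6.714
  r_corr = 1.533 + 6.714 = 8.246 μm/a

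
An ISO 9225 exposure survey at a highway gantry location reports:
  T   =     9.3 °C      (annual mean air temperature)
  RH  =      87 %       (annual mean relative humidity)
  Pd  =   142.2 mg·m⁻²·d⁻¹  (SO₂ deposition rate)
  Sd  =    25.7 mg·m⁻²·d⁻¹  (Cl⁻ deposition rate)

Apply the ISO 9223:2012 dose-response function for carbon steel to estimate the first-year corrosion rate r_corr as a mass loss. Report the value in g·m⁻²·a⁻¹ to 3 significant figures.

r_corr = 1.09e+03 g·m⁻²·a⁻¹

carbon steel: temperature factor f = +0.150·(-0.7) = -0.1050
  Pd branch = 1.77·Pd^0.52·e^(0.02·RH+f) = 119.6 μm/a
  Sd branch = 0.102·Sd^0.62·e^(0.033·RH+0.04·T) = 19.55 μm/a
  r_corr = 119.6 + 19.55 = 139.1 μm/a
Convert to mass loss: 139.1 μm/a × 7.85 g/cm³ = 1092 g·m⁻²·a⁻¹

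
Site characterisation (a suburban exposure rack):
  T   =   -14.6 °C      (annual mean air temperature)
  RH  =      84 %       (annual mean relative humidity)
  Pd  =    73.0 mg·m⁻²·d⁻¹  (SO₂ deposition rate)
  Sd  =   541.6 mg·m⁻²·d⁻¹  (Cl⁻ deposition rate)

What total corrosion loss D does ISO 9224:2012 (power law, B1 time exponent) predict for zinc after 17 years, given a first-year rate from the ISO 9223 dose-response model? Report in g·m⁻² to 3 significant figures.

zinc: T≤10 °C ⇒ hinge +0.038·(-14.6−10) = -0.9348
  sulphur-dioxide contribution → 1.594 μm/a
  chloride contribution → 0.3582 μm/a
  total first-year rate 1.953 μm/a
Power-law: D(17) = r_corr · 17^0.813
  D(17) = 1.953 × 17^0.813 = 1.953 × 10.01 = 19.54 μm
  Mass loss = 19.54 μm × 7.14 g/cm³ = 139.5 g·m⁻²

D(17) = 140 g·m⁻²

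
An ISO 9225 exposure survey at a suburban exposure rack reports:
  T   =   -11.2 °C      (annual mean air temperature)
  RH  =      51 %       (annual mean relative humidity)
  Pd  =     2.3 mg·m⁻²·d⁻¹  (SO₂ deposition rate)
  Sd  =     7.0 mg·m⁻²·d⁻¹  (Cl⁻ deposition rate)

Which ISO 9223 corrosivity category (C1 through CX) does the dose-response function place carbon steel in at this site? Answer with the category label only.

C2

carbon steel: T≤10 °C ⇒ hinge +0.150·(-11.2−10) = -3.1800
  sulphur-dioxide contribution → 0.3148 μm/a
  chloride contribution → 1.172 μm/a
  total first-year rate 1.487 μm/a
Category bounds: 1.3…25 μm/a bracket r_corr ⇒ C2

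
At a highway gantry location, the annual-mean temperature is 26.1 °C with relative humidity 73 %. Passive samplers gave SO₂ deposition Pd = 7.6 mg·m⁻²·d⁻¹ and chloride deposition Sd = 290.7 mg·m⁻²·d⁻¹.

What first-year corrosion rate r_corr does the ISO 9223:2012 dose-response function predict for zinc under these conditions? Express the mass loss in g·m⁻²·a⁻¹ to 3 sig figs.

zinc: temperature factor f = -0.071·(16.1) = -1.1431
  sulphur-dioxide contribution → 0.2884 μm/a
  chloride contribution → 7.317 μm/a
  total first-year rate 7.605 μm/a
Convert to mass loss: 7.605 μm/a × 7.14 g/cm³ = 54.3 g·m⁻²·a⁻¹

r_corr = 54.3 g·m⁻²·a⁻¹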